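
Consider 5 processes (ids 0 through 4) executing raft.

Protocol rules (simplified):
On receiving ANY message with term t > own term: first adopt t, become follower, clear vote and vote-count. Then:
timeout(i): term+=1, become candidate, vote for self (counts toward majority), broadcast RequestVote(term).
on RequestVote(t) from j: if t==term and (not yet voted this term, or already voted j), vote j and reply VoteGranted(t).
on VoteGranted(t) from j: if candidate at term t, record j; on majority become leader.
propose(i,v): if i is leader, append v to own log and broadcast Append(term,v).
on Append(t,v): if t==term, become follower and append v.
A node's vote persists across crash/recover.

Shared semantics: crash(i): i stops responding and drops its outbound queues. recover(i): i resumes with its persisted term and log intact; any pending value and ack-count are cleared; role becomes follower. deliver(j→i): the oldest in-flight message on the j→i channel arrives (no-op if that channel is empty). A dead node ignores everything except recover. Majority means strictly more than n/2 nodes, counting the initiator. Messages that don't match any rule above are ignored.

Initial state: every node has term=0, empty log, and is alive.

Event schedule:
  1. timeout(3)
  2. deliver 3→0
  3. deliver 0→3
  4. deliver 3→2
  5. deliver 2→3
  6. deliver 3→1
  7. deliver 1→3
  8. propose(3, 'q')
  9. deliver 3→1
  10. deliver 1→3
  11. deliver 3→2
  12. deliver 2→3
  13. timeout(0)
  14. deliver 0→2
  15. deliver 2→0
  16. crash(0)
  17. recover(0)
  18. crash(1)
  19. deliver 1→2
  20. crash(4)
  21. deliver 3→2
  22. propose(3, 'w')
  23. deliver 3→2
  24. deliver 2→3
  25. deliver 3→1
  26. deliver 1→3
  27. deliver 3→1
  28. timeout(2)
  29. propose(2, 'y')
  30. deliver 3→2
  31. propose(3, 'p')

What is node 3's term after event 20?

step 1 timeout(3): 3={cand,t=1,log=-}
step 2 deliver 3→0: 0={foll,t=1,log=-}
step 3 deliver 0→3: —
step 4 deliver 3→2: 2={foll,t=1,log=-}
step 5 deliver 2→3: 3={lead,t=1,log=-}
step 6 deliver 3→1: 1={foll,t=1,log=-}
step 7 deliver 1→3: —
step 8 propose(3,'q'): 3={lead,t=1,log=q}
step 9 deliver 3→1: 1={foll,t=1,log=q}
step 10 deliver 1→3: —
step 11 deliver 3→2: 2={foll,t=1,log=q}
step 12 deliver 2→3: —
step 13 timeout(0): 0={cand,t=2,log=-}
step 14 deliver 0→2: 2={foll,t=2,log=q}
step 15 deliver 2→0: —
step 16 crash(0): 0={✗cand,t=2,log=-}
step 17 recover(0): 0={foll,t=2,log=-}
step 18 crash(1): 1={✗foll,t=1,log=q}
step 19 deliver 1→2: —
step 20 crash(4): 4={✗foll,t=0,log=-}

1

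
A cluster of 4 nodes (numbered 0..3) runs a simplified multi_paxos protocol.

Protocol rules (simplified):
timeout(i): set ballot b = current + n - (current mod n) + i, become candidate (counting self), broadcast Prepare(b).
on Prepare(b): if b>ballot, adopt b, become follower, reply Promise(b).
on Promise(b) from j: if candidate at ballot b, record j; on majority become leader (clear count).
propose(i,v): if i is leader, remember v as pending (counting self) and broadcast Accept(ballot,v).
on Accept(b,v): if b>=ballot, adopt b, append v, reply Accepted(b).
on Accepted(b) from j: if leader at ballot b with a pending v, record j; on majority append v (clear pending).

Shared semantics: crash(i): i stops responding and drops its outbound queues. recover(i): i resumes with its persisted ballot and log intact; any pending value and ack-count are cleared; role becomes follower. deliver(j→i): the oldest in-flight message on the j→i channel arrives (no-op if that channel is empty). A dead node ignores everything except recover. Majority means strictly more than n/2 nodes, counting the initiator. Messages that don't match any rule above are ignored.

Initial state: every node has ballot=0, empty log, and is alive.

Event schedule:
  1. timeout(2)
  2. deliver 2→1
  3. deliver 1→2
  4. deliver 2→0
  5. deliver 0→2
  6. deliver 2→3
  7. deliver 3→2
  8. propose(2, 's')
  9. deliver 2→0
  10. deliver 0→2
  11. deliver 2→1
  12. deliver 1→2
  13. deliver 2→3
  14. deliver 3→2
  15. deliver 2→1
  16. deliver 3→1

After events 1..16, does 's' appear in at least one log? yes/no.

yes

e1 timeout(2): 2[cand,b=6,-]
e2 deliver 2→1: 1[foll,b=6,-]
e3 deliver 1→2: ·
e4 deliver 2→0: 0[foll,b=6,-]
e5 deliver 0→2: 2[lead,b=6,-]
e6 deliver 2→3: 3[foll,b=6,-]
e7 deliver 3→2: ·
e8 propose(2,'s'): ·
e9 deliver 2→0: 0[foll,b=6,s]
e10 deliver 0→2: ·
e11 deliver 2→1: 1[foll,b=6,s]
e12 deliver 1→2: 2[lead,b=6,s]
e13 deliver 2→3: 3[foll,b=6,s]
e14 deliver 3→2: ·
e15 deliver 2→1: ·
e16 deliver 3→1: ·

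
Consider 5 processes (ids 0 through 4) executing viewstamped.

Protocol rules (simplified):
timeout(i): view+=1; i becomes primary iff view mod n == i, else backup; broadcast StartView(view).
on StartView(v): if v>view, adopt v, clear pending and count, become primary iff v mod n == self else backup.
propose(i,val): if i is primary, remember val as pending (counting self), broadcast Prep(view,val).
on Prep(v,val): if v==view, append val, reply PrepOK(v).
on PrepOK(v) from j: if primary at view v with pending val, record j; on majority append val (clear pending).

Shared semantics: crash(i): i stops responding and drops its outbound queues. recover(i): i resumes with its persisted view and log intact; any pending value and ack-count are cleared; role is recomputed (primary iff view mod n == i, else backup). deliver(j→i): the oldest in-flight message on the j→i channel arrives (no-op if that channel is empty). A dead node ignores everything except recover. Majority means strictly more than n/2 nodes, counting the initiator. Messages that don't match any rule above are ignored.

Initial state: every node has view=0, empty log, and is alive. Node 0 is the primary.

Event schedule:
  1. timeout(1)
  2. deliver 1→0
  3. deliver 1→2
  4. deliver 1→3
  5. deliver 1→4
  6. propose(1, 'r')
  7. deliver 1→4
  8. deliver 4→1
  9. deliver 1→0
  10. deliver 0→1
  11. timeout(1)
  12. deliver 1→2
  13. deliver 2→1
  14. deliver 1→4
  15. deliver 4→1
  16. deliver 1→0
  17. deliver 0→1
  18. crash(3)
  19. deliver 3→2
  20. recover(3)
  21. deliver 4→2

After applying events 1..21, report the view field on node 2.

1. timeout(1):  <1:prim v1 ->
2. deliver 1→0:  <0:back v1 ->
3. deliver 1→2:  <2:back v1 ->
4. deliver 1→3:  <3:back v1 ->
5. deliver 1→4:  <4:back v1 ->
6. propose(1,'r'):  nop
7. deliver 1→4:  <4:back v1 r>
8. deliver 4→1:  nop
9. deliver 1→0:  <0:back v1 r>
10. deliver 0→1:  <1:prim v1 r>
11. timeout(1):  <1:back v2 r>
12. deliver 1→2:  <2:back v1 r>
13. deliver 2→1:  nop
14. deliver 1→4:  <4:back v2 r>
15. deliver 4→1:  nop
16. deliver 1→0:  <0:back v2 r>
17. deliver 0→1:  nop
18. crash(3):  <3:✗back v1 ->
19. deliver 3→2:  nop
20. recover(3):  <3:back v1 ->
21. deliver 4→2:  nop

1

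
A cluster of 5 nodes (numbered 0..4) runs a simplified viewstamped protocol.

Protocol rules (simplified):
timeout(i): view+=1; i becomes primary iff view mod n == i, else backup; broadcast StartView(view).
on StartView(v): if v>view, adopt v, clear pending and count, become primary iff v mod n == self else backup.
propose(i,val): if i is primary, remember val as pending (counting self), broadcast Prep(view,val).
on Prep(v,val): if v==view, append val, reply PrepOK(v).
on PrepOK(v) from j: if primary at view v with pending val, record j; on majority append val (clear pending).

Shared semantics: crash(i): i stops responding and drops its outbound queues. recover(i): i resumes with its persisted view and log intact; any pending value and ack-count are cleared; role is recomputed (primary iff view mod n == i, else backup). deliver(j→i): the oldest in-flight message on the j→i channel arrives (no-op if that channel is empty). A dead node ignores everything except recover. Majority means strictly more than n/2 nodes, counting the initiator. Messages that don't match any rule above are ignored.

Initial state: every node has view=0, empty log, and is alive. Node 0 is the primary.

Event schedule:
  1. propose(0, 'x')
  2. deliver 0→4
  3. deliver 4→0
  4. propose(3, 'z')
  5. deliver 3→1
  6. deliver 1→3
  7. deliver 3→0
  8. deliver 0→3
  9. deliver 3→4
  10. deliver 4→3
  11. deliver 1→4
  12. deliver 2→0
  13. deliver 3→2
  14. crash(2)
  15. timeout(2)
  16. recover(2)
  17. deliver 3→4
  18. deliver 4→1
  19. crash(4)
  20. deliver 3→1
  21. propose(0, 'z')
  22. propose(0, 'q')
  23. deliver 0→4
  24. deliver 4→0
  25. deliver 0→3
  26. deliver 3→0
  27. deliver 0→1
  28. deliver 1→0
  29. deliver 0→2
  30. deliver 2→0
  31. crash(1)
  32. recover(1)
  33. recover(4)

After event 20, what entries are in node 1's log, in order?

empty

step 1 propose(0,'x'): —
step 2 deliver 0→4: 4={back,v=0,log=x}
step 3 deliver 4→0: —
step 4 propose(3,'z'): —
step 5 deliver 3→1: —
step 6 deliver 1→3: —
step 7 deliver 3→0: —
step 8 deliver 0→3: 3={back,v=0,log=x}
step 9 deliver 3→4: —
step 10 deliver 4→3: —
step 11 deliver 1→4: —
step 12 deliver 2→0: —
step 13 deliver 3→2: —
step 14 crash(2): 2={✗back,v=0,log=-}
step 15 timeout(2): —
step 16 recover(2): 2={back,v=0,log=-}
step 17 deliver 3→4: —
step 18 deliver 4→1: —
step 19 crash(4): 4={✗back,v=0,log=x}
step 20 deliver 3→1: —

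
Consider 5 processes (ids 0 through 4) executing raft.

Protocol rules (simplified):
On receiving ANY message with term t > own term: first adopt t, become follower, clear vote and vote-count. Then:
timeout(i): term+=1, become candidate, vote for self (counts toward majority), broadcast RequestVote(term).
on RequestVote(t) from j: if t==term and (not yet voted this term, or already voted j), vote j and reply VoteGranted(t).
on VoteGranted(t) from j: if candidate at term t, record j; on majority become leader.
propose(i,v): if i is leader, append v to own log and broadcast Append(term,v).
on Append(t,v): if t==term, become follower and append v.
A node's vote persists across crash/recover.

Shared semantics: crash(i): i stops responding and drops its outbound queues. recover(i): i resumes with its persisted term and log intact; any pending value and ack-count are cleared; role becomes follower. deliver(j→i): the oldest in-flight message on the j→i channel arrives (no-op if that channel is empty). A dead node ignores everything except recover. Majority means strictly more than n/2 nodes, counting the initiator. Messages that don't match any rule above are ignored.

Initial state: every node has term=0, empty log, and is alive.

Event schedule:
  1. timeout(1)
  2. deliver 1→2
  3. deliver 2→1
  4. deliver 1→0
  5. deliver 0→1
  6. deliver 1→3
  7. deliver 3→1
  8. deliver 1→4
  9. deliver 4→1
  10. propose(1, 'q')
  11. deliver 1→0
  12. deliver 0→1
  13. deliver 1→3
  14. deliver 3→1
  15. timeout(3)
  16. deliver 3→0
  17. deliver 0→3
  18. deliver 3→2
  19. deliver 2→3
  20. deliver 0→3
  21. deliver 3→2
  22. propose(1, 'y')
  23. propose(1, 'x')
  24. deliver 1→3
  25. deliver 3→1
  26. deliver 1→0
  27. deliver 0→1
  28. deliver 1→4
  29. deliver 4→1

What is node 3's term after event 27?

1. timeout(1):  <1:cand t1 ->
2. deliver 1→2:  <2:foll t1 ->
3. deliver 2→1:  nop
4. deliver 1→0:  <0:foll t1 ->
5. deliver 0→1:  <1:lead t1 ->
6. deliver 1→3:  <3:foll t1 ->
7. deliver 3→1:  nop
8. deliver 1→4:  <4:foll t1 ->
9. deliver 4→1:  nop
10. propose(1,'q'):  <1:lead t1 q>
11. deliver 1→0:  <0:foll t1 q>
12. deliver 0→1:  nop
13. deliver 1→3:  <3:foll t1 q>
14. deliver 3→1:  nop
15. timeout(3):  <3:cand t2 q>
16. deliver 3→0:  <0:foll t2 q>
17. deliver 0→3:  nop
18. deliver 3→2:  <2:foll t2 ->
19. deliver 2→3:  <3:lead t2 q>
20. deliver 0→3:  nop
21. deliver 3→2:  nop
22. propose(1,'y'):  <1:lead t1 q,y>
23. propose(1,'x'):  <1:lead t1 q,y,x>
24. deliver 1→3:  nop
25. deliver 3→1:  <1:foll t2 q,y,x>
26. deliver 1→0:  nop
27. deliver 0→1:  nop

2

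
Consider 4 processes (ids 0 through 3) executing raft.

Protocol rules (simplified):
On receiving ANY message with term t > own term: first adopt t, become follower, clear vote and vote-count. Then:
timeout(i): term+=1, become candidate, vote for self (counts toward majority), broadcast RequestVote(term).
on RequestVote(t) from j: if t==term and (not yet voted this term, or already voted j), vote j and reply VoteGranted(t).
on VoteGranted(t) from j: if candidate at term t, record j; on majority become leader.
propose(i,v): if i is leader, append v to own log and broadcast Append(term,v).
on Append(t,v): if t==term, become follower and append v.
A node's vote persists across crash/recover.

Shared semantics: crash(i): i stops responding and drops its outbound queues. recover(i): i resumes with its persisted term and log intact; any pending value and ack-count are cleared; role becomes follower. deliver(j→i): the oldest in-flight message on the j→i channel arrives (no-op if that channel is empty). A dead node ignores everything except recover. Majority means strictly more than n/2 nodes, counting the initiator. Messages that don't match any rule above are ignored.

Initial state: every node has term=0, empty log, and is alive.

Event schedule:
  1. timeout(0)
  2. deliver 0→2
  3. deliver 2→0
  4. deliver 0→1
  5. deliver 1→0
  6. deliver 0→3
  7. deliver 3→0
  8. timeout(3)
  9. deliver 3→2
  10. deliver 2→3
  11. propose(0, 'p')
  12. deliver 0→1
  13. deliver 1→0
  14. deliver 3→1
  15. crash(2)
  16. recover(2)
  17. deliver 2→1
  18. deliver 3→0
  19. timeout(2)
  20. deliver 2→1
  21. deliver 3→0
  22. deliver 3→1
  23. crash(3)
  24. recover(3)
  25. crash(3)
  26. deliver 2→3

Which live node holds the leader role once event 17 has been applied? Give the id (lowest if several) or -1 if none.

0

[1] timeout(0) → N0(cand t1 [-])
[2] deliver 0→2 → N2(foll t1 [-])
[3] deliver 2→0 → ∅
[4] deliver 0→1 → N1(foll t1 [-])
[5] deliver 1→0 → N0(lead t1 [-])
[6] deliver 0→3 → N3(foll t1 [-])
[7] deliver 3→0 → ∅
[8] timeout(3) → N3(cand t2 [-])
[9] deliver 3→2 → N2(foll t2 [-])
[10] deliver 2→3 → ∅
[11] propose(0,'p') → N0(lead t1 [p])
[12] deliver 0→1 → N1(foll t1 [p])
[13] deliver 1→0 → ∅
[14] deliver 3→1 → N1(foll t2 [p])
[15] crash(2) → N2(✗foll t2 [-])
[16] recover(2) → N2(foll t2 [-])
[17] deliver 2→1 → ∅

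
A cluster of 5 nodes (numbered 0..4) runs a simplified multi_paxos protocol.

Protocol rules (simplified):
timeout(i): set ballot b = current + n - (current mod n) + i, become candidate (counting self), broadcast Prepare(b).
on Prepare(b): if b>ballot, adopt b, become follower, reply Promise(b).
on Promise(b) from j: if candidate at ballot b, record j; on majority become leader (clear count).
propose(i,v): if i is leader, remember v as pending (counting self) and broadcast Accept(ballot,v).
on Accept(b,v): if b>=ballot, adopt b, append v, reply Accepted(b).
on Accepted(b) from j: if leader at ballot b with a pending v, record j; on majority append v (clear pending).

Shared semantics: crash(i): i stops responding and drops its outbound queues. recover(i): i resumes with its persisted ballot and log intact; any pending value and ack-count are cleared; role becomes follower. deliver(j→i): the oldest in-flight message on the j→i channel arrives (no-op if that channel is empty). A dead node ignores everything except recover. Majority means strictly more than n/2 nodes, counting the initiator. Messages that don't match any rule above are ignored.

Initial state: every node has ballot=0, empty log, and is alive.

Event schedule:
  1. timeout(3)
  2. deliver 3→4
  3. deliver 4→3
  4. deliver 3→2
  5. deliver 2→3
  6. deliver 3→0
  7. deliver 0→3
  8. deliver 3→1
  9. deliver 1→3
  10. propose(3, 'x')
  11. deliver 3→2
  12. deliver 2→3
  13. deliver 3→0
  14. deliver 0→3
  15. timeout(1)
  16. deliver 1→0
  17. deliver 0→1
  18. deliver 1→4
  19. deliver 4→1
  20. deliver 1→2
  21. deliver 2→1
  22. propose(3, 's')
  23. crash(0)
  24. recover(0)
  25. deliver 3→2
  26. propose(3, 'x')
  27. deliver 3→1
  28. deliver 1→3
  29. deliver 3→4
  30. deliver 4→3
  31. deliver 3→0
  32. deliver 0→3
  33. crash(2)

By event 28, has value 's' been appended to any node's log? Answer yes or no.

step 1 timeout(3): 3={cand,b=8,log=-}
step 2 deliver 3→4: 4={foll,b=8,log=-}
step 3 deliver 4→3: —
step 4 deliver 3→2: 2={foll,b=8,log=-}
step 5 deliver 2→3: 3={lead,b=8,log=-}
step 6 deliver 3→0: 0={foll,b=8,log=-}
step 7 deliver 0→3: —
step 8 deliver 3→1: 1={foll,b=8,log=-}
step 9 deliver 1→3: —
step 10 propose(3,'x'): —
step 11 deliver 3→2: 2={foll,b=8,log=x}
step 12 deliver 2→3: —
step 13 deliver 3→0: 0={foll,b=8,log=x}
step 14 deliver 0→3: 3={lead,b=8,log=x}
step 15 timeout(1): 1={cand,b=11,log=-}
step 16 deliver 1→0: 0={foll,b=11,log=x}
step 17 deliver 0→1: —
step 18 deliver 1→4: 4={foll,b=11,log=-}
step 19 deliver 4→1: 1={lead,b=11,log=-}
step 20 deliver 1→2: 2={foll,b=11,log=x}
step 21 deliver 2→1: —
step 22 propose(3,'s'): —
step 23 crash(0): 0={✗foll,b=11,log=x}
step 24 recover(0): 0={foll,b=11,log=x}
step 25 deliver 3→2: —
step 26 propose(3,'x'): —
step 27 deliver 3→1: —
step 28 deliver 1→3: 3={foll,b=11,log=x}

no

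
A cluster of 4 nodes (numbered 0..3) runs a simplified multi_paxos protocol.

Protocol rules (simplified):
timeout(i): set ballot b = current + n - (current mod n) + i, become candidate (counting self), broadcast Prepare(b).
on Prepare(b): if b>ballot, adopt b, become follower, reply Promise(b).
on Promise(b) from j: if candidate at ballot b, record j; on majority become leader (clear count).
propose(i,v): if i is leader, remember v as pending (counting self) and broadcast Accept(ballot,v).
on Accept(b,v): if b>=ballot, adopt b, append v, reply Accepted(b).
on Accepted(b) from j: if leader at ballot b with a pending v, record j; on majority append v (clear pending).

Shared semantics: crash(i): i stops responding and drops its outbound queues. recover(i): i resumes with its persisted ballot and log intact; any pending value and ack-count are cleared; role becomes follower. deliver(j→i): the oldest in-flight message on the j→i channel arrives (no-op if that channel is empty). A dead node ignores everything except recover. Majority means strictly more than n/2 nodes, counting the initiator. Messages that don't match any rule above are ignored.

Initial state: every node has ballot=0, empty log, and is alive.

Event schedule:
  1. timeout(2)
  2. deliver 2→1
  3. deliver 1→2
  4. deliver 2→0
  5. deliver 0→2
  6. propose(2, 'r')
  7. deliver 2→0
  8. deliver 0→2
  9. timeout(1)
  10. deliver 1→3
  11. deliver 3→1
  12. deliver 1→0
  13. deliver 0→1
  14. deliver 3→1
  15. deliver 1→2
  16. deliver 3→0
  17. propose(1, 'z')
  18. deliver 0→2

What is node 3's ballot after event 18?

[1] timeout(2) → N2(cand b6 [-])
[2] deliver 2→1 → N1(foll b6 [-])
[3] deliver 1→2 → ∅
[4] deliver 2→0 → N0(foll b6 [-])
[5] deliver 0→2 → N2(lead b6 [-])
[6] propose(2,'r') → ∅
[7] deliver 2→0 → N0(foll b6 [r])
[8] deliver 0→2 → ∅
[9] timeout(1) → N1(cand b9 [-])
[10] deliver 1→3 → N3(foll b9 [-])
[11] deliver 3→1 → ∅
[12] deliver 1→0 → N0(foll b9 [r])
[13] deliver 0→1 → N1(lead b9 [-])
[14] deliver 3→1 → ∅
[15] deliver 1→2 → N2(foll b9 [-])
[16] deliver 3→0 → ∅
[17] propose(1,'z') → ∅
[18] deliver 0→2 → ∅

9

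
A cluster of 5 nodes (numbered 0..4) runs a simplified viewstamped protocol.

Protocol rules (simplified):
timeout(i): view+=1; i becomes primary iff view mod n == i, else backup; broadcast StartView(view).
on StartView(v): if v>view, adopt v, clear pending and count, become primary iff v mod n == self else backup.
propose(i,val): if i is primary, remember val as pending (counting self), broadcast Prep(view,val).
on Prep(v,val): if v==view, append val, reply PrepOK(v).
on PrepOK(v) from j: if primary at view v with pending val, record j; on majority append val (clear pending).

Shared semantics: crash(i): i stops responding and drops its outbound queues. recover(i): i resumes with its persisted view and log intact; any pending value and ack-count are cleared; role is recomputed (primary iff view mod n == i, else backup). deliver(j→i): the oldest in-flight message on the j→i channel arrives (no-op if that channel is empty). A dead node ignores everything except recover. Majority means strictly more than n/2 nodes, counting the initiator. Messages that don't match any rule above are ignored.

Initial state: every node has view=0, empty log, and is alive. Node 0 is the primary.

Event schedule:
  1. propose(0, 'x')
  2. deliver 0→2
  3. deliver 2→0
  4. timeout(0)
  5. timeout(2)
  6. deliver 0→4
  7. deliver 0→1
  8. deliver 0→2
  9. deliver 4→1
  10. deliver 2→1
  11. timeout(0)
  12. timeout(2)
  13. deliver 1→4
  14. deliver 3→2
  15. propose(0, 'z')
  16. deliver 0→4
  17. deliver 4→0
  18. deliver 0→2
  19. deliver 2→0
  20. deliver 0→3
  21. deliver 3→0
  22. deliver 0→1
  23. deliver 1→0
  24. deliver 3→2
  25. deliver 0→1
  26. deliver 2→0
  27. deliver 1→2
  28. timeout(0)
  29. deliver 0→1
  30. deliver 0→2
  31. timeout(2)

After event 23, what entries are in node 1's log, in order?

x

e1 propose(0,'x'): ·
e2 deliver 0→2: 2[back,v=0,x]
e3 deliver 2→0: ·
e4 timeout(0): 0[back,v=1,-]
e5 timeout(2): 2[back,v=1,x]
e6 deliver 0→4: 4[back,v=0,x]
e7 deliver 0→1: 1[back,v=0,x]
e8 deliver 0→2: ·
e9 deliver 4→1: ·
e10 deliver 2→1: 1[prim,v=1,x]
e11 timeout(0): 0[back,v=2,-]
e12 timeout(2): 2[prim,v=2,x]
e13 deliver 1→4: ·
e14 deliver 3→2: ·
e15 propose(0,'z'): ·
e16 deliver 0→4: 4[back,v=1,x]
e17 deliver 4→0: ·
e18 deliver 0→2: ·
e19 deliver 2→0: ·
e20 deliver 0→3: 3[back,v=0,x]
e21 deliver 3→0: ·
e22 deliver 0→1: ·
e23 deliver 1→0: ·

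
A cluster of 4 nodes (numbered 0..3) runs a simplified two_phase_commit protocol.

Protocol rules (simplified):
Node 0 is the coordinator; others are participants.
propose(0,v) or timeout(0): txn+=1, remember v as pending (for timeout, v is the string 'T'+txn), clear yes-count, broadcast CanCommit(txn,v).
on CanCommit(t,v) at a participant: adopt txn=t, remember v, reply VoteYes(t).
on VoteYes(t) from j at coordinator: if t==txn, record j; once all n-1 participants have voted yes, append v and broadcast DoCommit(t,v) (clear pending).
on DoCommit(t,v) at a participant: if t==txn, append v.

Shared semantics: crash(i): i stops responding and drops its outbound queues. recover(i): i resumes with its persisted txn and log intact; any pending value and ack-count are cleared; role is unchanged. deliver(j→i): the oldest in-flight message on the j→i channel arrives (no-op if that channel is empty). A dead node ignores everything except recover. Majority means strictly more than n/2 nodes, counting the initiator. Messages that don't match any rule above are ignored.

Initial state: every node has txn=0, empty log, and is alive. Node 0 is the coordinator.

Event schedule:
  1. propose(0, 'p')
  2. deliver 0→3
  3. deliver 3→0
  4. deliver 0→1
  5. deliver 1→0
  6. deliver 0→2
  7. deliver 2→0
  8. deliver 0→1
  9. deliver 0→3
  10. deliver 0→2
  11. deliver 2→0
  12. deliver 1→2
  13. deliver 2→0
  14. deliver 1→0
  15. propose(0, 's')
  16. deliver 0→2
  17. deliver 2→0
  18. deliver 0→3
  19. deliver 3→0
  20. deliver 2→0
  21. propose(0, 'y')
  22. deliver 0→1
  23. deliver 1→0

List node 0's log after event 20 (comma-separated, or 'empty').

after 1 — propose(0,'p'): n0:coor/t1/[-]
after 2 — deliver 0→3: n3:part/t1/[-]
after 3 — deliver 3→0: ·
after 4 — deliver 0→1: n1:part/t1/[-]
after 5 — deliver 1→0: ·
after 6 — deliver 0→2: n2:part/t1/[-]
after 7 — deliver 2→0: n0:coor/t1/[p]
after 8 — deliver 0→1: n1:part/t1/[p]
after 9 — deliver 0→3: n3:part/t1/[p]
after 10 — deliver 0→2: n2:part/t1/[p]
after 11 — deliver 2→0: ·
after 12 — deliver 1→2: ·
after 13 — deliver 2→0: ·
after 14 — deliver 1→0: ·
after 15 — propose(0,'s'): n0:coor/t2/[p]
after 16 — deliver 0→2: n2:part/t2/[p]
after 17 — deliver 2→0: ·
after 18 — deliver 0→3: n3:part/t2/[p]
after 19 — deliver 3→0: ·
after 20 — deliver 2→0: ·

p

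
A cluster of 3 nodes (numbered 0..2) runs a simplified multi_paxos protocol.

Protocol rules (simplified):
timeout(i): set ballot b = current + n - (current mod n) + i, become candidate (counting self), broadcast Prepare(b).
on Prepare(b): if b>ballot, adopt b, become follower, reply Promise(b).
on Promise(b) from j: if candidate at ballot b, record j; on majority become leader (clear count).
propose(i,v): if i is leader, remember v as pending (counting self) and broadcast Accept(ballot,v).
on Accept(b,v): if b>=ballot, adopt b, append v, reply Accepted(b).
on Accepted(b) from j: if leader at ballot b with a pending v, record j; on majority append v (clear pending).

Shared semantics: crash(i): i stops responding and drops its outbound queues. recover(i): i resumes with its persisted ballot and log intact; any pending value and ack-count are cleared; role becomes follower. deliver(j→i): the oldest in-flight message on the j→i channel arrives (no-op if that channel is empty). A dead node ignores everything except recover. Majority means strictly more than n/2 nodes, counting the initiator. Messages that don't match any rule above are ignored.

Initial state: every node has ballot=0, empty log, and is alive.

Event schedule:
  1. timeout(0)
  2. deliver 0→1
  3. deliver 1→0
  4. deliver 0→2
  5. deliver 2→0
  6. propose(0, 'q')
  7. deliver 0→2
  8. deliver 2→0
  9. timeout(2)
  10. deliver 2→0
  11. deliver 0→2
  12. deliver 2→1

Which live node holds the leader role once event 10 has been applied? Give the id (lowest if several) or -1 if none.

-1

after 1 — timeout(0): n0:cand/b3/[-]
after 2 — deliver 0→1: n1:foll/b3/[-]
after 3 — deliver 1→0: n0:lead/b3/[-]
after 4 — deliver 0→2: n2:foll/b3/[-]
after 5 — deliver 2→0: ·
after 6 — propose(0,'q'): ·
after 7 — deliver 0→2: n2:foll/b3/[q]
after 8 — deliver 2→0: n0:lead/b3/[q]
after 9 — timeout(2): n2:cand/b8/[q]
after 10 — deliver 2→0: n0:foll/b8/[q]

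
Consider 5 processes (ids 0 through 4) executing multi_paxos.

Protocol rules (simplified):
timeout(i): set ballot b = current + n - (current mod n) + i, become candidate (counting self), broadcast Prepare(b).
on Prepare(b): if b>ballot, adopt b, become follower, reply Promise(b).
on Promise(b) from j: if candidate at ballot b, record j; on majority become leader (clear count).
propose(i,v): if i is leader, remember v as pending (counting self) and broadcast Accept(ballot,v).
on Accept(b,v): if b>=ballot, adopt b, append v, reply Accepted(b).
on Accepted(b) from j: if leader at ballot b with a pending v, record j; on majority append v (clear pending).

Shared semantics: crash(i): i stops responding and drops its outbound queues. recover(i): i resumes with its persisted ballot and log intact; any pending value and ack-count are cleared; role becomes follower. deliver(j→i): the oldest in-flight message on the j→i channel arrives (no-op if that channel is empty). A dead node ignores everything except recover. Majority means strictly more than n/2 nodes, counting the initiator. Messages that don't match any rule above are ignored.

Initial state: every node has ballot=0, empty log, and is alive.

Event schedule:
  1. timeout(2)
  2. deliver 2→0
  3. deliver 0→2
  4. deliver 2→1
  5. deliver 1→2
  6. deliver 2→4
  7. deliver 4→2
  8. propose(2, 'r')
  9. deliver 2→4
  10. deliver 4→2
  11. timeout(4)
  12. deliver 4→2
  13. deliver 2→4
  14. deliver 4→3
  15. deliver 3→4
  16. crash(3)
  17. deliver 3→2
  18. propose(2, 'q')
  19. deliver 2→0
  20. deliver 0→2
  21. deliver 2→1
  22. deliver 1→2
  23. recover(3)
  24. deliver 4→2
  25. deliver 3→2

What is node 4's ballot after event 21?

e1 timeout(2): 2[cand,b=7,-]
e2 deliver 2→0: 0[foll,b=7,-]
e3 deliver 0→2: ·
e4 deliver 2→1: 1[foll,b=7,-]
e5 deliver 1→2: 2[lead,b=7,-]
e6 deliver 2→4: 4[foll,b=7,-]
e7 deliver 4→2: ·
e8 propose(2,'r'): ·
e9 deliver 2→4: 4[foll,b=7,r]
e10 deliver 4→2: ·
e11 timeout(4): 4[cand,b=14,r]
e12 deliver 4→2: 2[foll,b=14,-]
e13 deliver 2→4: ·
e14 deliver 4→3: 3[foll,b=14,-]
e15 deliver 3→4: 4[lead,b=14,r]
e16 crash(3): 3[✗foll,b=14,-]
e17 deliver 3→2: ·
e18 propose(2,'q'): ·
e19 deliver 2→0: 0[foll,b=7,r]
e20 deliver 0→2: ·
e21 deliver 2→1: 1[foll,b=7,r]

14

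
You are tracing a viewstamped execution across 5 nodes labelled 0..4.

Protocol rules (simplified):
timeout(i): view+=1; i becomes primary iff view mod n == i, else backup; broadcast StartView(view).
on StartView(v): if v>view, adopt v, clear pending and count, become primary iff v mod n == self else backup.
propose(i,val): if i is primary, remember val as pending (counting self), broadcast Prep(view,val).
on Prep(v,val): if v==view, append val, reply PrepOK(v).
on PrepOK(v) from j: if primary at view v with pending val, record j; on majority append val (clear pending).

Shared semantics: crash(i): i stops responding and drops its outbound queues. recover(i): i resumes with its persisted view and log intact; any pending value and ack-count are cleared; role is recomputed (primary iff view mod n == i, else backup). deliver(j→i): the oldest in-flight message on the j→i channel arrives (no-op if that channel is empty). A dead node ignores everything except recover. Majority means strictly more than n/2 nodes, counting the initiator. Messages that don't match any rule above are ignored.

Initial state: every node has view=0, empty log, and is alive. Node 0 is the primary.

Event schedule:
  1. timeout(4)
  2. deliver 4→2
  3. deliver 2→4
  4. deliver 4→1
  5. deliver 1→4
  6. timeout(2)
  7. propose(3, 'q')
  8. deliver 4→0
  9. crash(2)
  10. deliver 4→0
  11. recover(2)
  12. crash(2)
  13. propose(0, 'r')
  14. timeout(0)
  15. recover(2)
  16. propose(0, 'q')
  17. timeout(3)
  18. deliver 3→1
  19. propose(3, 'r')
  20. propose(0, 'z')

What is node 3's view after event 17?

1

[1] timeout(4) → N4(back v1 [-])
[2] deliver 4→2 → N2(back v1 [-])
[3] deliver 2→4 → ∅
[4] deliver 4→1 → N1(prim v1 [-])
[5] deliver 1→4 → ∅
[6] timeout(2) → N2(prim v2 [-])
[7] propose(3,'q') → ∅
[8] deliver 4→0 → N0(back v1 [-])
[9] crash(2) → N2(✗prim v2 [-])
[10] deliver 4→0 → ∅
[11] recover(2) → N2(prim v2 [-])
[12] crash(2) → N2(✗prim v2 [-])
[13] propose(0,'r') → ∅
[14] timeout(0) → N0(back v2 [-])
[15] recover(2) → N2(prim v2 [-])
[16] propose(0,'q') → ∅
[17] timeout(3) → N3(back v1 [-])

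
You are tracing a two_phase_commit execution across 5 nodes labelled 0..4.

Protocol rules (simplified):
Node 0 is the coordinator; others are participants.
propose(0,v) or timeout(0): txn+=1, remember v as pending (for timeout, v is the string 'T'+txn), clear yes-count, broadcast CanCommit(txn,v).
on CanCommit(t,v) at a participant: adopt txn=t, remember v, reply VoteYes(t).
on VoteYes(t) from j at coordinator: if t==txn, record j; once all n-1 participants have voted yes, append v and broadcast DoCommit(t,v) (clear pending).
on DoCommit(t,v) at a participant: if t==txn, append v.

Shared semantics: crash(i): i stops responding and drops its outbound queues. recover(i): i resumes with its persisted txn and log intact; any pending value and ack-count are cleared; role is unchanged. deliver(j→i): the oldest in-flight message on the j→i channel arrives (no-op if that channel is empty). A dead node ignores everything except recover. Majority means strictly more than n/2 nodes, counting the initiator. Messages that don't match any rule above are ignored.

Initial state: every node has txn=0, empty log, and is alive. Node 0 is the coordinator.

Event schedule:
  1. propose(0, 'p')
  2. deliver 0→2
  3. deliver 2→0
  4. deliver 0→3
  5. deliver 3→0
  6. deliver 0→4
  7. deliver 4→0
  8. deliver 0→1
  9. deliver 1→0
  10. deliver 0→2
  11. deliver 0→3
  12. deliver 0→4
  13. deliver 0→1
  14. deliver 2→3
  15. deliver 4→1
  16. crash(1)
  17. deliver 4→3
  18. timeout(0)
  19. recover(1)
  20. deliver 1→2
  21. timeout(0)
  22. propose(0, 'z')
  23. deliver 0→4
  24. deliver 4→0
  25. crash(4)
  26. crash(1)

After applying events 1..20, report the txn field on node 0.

2

step 1 propose(0,'p'): 0={coor,t=1,log=-}
step 2 deliver 0→2: 2={part,t=1,log=-}
step 3 deliver 2→0: —
step 4 deliver 0→3: 3={part,t=1,log=-}
step 5 deliver 3→0: —
step 6 deliver 0→4: 4={part,t=1,log=-}
step 7 deliver 4→0: —
step 8 deliver 0→1: 1={part,t=1,log=-}
step 9 deliver 1→0: 0={coor,t=1,log=p}
step 10 deliver 0→2: 2={part,t=1,log=p}
step 11 deliver 0→3: 3={part,t=1,log=p}
step 12 deliver 0→4: 4={part,t=1,log=p}
step 13 deliver 0→1: 1={part,t=1,log=p}
step 14 deliver 2→3: —
step 15 deliver 4→1: —
step 16 crash(1): 1={✗part,t=1,log=p}
step 17 deliver 4→3: —
step 18 timeout(0): 0={coor,t=2,log=p}
step 19 recover(1): 1={part,t=1,log=p}
step 20 deliver 1→2: —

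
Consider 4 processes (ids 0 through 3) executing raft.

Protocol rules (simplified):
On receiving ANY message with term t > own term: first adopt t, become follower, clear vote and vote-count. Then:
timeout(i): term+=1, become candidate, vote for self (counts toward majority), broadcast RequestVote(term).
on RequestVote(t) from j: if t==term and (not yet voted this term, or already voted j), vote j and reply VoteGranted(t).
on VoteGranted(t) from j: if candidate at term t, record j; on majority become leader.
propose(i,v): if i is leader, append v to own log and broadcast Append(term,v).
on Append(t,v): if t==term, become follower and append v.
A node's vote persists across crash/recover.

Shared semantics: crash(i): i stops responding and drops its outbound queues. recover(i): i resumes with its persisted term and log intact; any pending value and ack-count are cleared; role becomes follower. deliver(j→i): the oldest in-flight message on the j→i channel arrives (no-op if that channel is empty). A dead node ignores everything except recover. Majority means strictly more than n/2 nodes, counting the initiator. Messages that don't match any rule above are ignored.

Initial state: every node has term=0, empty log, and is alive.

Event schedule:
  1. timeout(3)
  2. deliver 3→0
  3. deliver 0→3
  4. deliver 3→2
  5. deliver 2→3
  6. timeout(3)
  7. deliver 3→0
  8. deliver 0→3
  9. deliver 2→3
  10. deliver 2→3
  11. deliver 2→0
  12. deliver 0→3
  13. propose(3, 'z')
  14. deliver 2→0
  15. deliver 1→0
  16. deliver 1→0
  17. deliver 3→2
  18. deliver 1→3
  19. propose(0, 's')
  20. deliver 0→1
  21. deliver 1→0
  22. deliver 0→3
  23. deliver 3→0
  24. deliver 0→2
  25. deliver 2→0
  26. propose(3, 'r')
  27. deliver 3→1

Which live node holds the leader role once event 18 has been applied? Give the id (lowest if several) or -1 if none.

-1

step 1 timeout(3): 3={cand,t=1,log=-}
step 2 deliver 3→0: 0={foll,t=1,log=-}
step 3 deliver 0→3: —
step 4 deliver 3→2: 2={foll,t=1,log=-}
step 5 deliver 2→3: 3={lead,t=1,log=-}
step 6 timeout(3): 3={cand,t=2,log=-}
step 7 deliver 3→0: 0={foll,t=2,log=-}
step 8 deliver 0→3: —
step 9 deliver 2→3: —
step 10 deliver 2→3: —
step 11 deliver 2→0: —
step 12 deliver 0→3: —
step 13 propose(3,'z'): —
step 14 deliver 2→0: —
step 15 deliver 1→0: —
step 16 deliver 1→0: —
step 17 deliver 3→2: 2={foll,t=2,log=-}
step 18 deliver 1→3: —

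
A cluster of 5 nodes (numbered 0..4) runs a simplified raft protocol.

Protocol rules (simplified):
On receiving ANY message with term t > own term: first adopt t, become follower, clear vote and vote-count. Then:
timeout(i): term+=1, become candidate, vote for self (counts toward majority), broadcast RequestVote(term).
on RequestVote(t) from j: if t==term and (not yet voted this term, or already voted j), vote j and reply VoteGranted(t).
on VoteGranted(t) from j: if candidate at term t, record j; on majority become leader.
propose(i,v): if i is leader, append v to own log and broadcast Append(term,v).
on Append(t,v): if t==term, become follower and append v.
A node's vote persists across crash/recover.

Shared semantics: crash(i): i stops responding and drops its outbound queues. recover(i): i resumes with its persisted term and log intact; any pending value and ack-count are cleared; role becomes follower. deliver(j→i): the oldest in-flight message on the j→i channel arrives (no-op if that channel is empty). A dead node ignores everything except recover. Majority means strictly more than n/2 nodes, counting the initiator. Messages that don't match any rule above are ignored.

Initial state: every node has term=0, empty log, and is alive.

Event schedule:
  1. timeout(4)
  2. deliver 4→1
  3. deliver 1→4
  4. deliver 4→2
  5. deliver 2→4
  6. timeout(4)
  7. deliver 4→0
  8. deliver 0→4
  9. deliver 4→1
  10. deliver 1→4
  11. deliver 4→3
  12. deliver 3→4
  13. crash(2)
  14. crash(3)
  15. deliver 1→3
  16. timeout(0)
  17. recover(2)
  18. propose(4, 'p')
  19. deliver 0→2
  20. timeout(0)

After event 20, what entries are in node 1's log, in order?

1. timeout(4):  <4:cand t1 ->
2. deliver 4→1:  <1:foll t1 ->
3. deliver 1→4:  nop
4. deliver 4→2:  <2:foll t1 ->
5. deliver 2→4:  <4:lead t1 ->
6. timeout(4):  <4:cand t2 ->
7. deliver 4→0:  <0:foll t1 ->
8. deliver 0→4:  nop
9. deliver 4→1:  <1:foll t2 ->
10. deliver 1→4:  nop
11. deliver 4→3:  <3:foll t1 ->
12. deliver 3→4:  nop
13. crash(2):  <2:✗foll t1 ->
14. crash(3):  <3:✗foll t1 ->
15. deliver 1→3:  nop
16. timeout(0):  <0:cand t2 ->
17. recover(2):  <2:foll t1 ->
18. propose(4,'p'):  nop
19. deliver 0→2:  <2:foll t2 ->
20. timeout(0):  <0:cand t3 ->

empty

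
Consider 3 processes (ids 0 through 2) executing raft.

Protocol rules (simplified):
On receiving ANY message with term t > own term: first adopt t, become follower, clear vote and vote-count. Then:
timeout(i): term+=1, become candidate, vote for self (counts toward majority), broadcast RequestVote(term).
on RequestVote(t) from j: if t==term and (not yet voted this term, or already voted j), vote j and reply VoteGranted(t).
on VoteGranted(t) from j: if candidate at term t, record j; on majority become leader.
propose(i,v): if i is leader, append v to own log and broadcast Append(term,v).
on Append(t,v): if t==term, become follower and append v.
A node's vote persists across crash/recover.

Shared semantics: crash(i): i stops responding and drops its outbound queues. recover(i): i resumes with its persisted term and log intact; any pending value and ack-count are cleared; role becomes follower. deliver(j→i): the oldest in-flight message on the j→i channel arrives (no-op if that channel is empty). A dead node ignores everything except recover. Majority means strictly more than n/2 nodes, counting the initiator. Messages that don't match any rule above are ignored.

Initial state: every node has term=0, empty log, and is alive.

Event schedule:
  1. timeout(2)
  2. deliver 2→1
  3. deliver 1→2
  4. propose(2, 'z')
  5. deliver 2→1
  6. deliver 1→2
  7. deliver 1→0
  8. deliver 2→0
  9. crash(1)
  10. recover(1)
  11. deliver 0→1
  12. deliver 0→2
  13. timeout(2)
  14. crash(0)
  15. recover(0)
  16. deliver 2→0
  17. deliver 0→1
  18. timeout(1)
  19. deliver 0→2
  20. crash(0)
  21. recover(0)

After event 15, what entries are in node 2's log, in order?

step 1 timeout(2): 2={cand,t=1,log=-}
step 2 deliver 2→1: 1={foll,t=1,log=-}
step 3 deliver 1→2: 2={lead,t=1,log=-}
step 4 propose(2,'z'): 2={lead,t=1,log=z}
step 5 deliver 2→1: 1={foll,t=1,log=z}
step 6 deliver 1→2: —
step 7 deliver 1→0: —
step 8 deliver 2→0: 0={foll,t=1,log=-}
step 9 crash(1): 1={✗foll,t=1,log=z}
step 10 recover(1): 1={foll,t=1,log=z}
step 11 deliver 0→1: —
step 12 deliver 0→2: —
step 13 timeout(2): 2={cand,t=2,log=z}
step 14 crash(0): 0={✗foll,t=1,log=-}
step 15 recover(0): 0={foll,t=1,log=-}

z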